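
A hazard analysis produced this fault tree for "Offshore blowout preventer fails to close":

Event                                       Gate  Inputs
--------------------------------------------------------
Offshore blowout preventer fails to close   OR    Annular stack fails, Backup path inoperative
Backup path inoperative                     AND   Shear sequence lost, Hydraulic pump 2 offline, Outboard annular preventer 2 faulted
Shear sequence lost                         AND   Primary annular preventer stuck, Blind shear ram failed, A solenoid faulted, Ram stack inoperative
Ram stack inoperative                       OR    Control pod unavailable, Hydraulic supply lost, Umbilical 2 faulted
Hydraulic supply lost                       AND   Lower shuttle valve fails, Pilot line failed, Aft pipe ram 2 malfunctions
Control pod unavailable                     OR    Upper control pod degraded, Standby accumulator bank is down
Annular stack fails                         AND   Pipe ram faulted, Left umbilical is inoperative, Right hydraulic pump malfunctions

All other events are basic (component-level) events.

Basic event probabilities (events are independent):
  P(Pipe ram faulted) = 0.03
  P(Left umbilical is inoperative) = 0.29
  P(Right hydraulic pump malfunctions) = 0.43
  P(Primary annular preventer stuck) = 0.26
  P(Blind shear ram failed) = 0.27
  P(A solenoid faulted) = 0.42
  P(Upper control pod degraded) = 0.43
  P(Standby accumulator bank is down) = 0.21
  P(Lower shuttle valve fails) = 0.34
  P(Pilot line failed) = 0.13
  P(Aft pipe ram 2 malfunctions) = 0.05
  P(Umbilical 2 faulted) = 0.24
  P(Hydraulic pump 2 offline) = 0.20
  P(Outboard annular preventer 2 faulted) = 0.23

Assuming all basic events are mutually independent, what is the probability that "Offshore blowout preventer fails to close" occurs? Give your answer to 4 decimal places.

0.0046

P(Annular stack fails) [AND] = 0.03 × 0.29 × 0.43 = 0.003741
P(Control pod unavailable) [OR] = 1 − (1−0.43) × (1−0.21) = 0.549700
P(Hydraulic supply lost) [AND] = 0.34 × 0.13 × 0.05 = 0.002210
P(Ram stack inoperative) [OR] = 1 − (1−0.549700) × (1−0.002210) × (1−0.24) = 0.658528
P(Shear sequence lost) [AND] = 0.26 × 0.27 × 0.42 × 0.658528 = 0.019416
P(Backup path inoperative) [AND] = 0.019416 × 0.20 × 0.23 = 0.000893
P(Offshore blowout preventer fails to close) [OR] = 1 − (1−0.003741) × (1−0.000893) = 0.004631
Rounded to 4 decimal places: P(Offshore blowout preventer fails to close) ≈ 0.0046.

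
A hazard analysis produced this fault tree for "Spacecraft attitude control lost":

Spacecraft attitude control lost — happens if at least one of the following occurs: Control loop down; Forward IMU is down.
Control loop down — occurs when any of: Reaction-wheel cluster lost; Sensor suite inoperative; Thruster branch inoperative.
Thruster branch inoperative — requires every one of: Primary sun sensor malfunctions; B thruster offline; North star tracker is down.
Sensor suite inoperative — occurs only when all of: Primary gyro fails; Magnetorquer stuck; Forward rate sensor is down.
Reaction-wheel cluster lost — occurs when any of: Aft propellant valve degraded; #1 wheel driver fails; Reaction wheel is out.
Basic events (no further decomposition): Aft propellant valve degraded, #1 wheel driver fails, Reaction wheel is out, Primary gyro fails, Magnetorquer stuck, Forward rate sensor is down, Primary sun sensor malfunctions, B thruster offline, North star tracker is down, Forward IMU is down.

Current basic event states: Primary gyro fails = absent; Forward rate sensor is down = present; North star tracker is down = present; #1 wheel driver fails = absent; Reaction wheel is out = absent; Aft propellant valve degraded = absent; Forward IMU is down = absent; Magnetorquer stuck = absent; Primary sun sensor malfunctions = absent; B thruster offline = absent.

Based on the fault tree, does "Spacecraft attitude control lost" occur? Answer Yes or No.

Reaction-wheel cluster lost [OR]: Aft propellant valve degraded=not, #1 wheel driver fails=not, Reaction wheel is out=not → no input occurs → does not occur.
Sensor suite inoperative [AND]: Primary gyro fails=not, Magnetorquer stuck=not, Forward rate sensor is down=occurs → not all inputs occur → does not occur.
Thruster branch inoperative [AND]: Primary sun sensor malfunctions=not, B thruster offline=not, North star tracker is down=occurs → not all inputs occur → does not occur.
Control loop down [OR]: Reaction-wheel cluster lost=not, Sensor suite inoperative=not, Thruster branch inoperative=not → no input occurs → does not occur.
Spacecraft attitude control lost [OR]: Control loop down=not, Forward IMU is down=not → no input occurs → does not occur.

No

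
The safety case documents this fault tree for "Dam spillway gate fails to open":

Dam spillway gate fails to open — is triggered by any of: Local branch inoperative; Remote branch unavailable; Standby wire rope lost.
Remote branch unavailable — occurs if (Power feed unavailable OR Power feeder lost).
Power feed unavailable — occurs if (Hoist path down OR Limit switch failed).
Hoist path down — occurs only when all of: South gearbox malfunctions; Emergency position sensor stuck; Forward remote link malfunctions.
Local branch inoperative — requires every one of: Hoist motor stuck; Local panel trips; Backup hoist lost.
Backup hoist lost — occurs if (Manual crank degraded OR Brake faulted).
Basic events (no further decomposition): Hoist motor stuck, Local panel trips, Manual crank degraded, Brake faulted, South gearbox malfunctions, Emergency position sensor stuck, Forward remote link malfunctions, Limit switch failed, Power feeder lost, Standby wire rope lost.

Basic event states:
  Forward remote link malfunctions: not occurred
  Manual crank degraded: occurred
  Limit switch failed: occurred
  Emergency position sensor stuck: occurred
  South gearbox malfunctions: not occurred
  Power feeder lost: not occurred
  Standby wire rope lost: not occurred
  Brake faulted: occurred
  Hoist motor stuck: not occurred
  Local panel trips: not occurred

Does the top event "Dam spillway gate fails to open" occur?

Backup hoist lost [OR]: Manual crank degraded=occurs, Brake faulted=occurs → at least one input occurs → occurs.
Local branch inoperative [AND]: Hoist motor stuck=not, Local panel trips=not, Backup hoist lost=occurs → not all inputs occur → does not occur.
Hoist path down [AND]: South gearbox malfunctions=not, Emergency position sensor stuck=occurs, Forward remote link malfunctions=not → not all inputs occur → does not occur.
Power feed unavailable [OR]: Hoist path down=not, Limit switch failed=occurs → at least one input occurs → occurs.
Remote branch unavailable [OR]: Power feed unavailable=occurs, Power feeder lost=not → at least one input occurs → occurs.
Dam spillway gate fails to open [OR]: Local branch inoperative=not, Remote branch unavailable=occurs, Standby wire rope lost=not → at least one input occurs → occurs.

Yes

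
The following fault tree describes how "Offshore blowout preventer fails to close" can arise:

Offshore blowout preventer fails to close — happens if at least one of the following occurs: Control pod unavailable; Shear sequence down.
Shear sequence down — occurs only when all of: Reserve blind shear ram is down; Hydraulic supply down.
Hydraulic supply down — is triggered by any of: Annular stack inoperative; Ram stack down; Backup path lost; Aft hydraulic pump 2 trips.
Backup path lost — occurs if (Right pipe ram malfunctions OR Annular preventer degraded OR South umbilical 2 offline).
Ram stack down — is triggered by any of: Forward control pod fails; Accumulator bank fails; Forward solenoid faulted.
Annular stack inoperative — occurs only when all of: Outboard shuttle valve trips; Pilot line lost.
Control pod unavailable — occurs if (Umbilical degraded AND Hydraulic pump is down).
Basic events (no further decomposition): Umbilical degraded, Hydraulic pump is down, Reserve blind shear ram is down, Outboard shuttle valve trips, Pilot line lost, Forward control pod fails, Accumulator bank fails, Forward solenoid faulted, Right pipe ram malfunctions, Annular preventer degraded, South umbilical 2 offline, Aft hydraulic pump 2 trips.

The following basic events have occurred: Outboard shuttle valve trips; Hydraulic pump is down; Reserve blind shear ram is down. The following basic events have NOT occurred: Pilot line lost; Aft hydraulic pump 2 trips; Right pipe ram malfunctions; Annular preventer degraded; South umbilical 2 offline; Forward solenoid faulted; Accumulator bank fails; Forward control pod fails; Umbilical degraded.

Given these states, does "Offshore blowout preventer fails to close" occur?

Control pod unavailable [AND]: Umbilical degraded=not, Hydraulic pump is down=occurs → not all inputs occur → does not occur.
Annular stack inoperative [AND]: Outboard shuttle valve trips=occurs, Pilot line lost=not → not all inputs occur → does not occur.
Ram stack down [OR]: Forward control pod fails=not, Accumulator bank fails=not, Forward solenoid faulted=not → no input occurs → does not occur.
Backup path lost [OR]: Right pipe ram malfunctions=not, Annular preventer degraded=not, South umbilical 2 offline=not → no input occurs → does not occur.
Hydraulic supply down [OR]: Annular stack inoperative=not, Ram stack down=not, Backup path lost=not, Aft hydraulic pump 2 trips=not → no input occurs → does not occur.
Shear sequence down [AND]: Reserve blind shear ram is down=occurs, Hydraulic supply down=not → not all inputs occur → does not occur.
Offshore blowout preventer fails to close [OR]: Control pod unavailable=not, Shear sequence down=not → no input occurs → does not occur.

No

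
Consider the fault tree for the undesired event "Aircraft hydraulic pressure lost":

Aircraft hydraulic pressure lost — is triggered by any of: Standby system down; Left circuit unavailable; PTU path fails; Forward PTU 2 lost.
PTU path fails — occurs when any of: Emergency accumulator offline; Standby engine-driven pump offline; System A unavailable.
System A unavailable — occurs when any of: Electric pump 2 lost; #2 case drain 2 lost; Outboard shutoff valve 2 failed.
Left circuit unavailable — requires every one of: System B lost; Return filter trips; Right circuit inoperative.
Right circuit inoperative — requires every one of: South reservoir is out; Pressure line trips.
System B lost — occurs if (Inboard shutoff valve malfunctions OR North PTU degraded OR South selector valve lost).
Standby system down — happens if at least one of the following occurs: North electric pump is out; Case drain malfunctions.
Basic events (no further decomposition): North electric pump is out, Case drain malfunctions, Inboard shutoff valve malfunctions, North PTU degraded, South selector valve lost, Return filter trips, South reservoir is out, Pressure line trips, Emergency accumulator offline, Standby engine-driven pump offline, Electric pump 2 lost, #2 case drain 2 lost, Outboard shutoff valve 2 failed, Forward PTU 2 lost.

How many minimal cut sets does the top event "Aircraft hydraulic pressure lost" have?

11

Standby system down [OR]: union of children's cut sets → 2 cut set(s).
System B lost [OR]: union of children's cut sets → 3 cut set(s).
Right circuit inoperative [AND]: one cut set from each child combined → 1 × 1 = 1 cut set(s).
Left circuit unavailable [AND]: one cut set from each child combined → 3 × 1 × 1 = 3 cut set(s).
System A unavailable [OR]: union of children's cut sets → 3 cut set(s).
PTU path fails [OR]: union of children's cut sets → 5 cut set(s).
Aircraft hydraulic pressure lost [OR]: union of children's cut sets → 11 cut set(s).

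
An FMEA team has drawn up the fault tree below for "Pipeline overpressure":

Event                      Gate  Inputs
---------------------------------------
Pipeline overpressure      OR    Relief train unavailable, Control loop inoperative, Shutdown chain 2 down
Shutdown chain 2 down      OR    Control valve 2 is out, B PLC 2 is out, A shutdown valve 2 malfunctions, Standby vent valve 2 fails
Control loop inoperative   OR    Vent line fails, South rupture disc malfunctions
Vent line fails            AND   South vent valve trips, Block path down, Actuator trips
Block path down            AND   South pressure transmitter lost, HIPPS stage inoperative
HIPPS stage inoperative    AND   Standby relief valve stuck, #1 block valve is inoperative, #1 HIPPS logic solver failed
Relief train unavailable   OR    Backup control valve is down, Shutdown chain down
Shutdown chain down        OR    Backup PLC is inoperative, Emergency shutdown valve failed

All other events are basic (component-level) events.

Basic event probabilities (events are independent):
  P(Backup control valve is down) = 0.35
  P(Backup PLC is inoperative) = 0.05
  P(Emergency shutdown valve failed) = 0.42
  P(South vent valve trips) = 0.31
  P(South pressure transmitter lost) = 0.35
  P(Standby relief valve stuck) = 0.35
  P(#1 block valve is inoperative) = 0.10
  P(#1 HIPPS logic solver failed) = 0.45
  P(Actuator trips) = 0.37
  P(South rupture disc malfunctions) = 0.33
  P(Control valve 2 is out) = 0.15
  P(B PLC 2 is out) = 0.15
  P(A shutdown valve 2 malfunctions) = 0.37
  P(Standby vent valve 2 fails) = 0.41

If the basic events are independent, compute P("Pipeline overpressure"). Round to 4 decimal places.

P(Shutdown chain down) [OR] = 1 − (1−0.05) × (1−0.42) = 0.449000
P(Relief train unavailable) [OR] = 1 − (1−0.35) × (1−0.449000) = 0.641850
P(HIPPS stage inoperative) [AND] = 0.35 × 0.10 × 0.45 = 0.015750
P(Block path down) [AND] = 0.35 × 0.015750 = 0.005513
P(Vent line fails) [AND] = 0.31 × 0.005513 × 0.37 = 0.000632
P(Control loop inoperative) [OR] = 1 − (1−0.000632) × (1−0.33) = 0.330423
P(Shutdown chain 2 down) [OR] = 1 − (1−0.15) × (1−0.15) × (1−0.37) × (1−0.41) = 0.731447
P(Pipeline overpressure) [OR] = 1 − (1−0.641850) × (1−0.330423) × (1−0.731447) = 0.935599
Rounded to 4 decimal places: P(Pipeline overpressure) ≈ 0.9356.

0.9356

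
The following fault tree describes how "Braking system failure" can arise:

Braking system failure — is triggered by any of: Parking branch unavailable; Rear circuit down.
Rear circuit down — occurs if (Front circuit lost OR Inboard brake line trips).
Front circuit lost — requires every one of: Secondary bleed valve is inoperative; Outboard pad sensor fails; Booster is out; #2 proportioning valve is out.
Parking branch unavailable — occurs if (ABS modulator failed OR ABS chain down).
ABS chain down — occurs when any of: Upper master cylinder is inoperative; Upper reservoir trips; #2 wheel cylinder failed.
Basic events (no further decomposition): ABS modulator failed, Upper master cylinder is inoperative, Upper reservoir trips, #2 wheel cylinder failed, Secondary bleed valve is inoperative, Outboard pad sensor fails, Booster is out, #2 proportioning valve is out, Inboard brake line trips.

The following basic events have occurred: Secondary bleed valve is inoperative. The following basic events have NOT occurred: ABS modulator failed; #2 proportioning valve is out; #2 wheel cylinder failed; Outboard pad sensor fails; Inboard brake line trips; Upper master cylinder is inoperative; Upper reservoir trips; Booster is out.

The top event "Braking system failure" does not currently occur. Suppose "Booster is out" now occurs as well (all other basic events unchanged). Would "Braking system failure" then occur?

Counterfactual: set "Booster is out" to occurred.
ABS chain down [OR]: Upper master cylinder is inoperative=not, Upper reservoir trips=not, #2 wheel cylinder failed=not → no input occurs → does not occur.
Parking branch unavailable [OR]: ABS modulator failed=not, ABS chain down=not → no input occurs → does not occur.
Front circuit lost [AND]: Secondary bleed valve is inoperative=occurs, Outboard pad sensor fails=not, Booster is out=occurs, #2 proportioning valve is out=not → not all inputs occur → does not occur.
Rear circuit down [OR]: Front circuit lost=not, Inboard brake line trips=not → no input occurs → does not occur.
Braking system failure [OR]: Parking branch unavailable=not, Rear circuit down=not → no input occurs → does not occur.

No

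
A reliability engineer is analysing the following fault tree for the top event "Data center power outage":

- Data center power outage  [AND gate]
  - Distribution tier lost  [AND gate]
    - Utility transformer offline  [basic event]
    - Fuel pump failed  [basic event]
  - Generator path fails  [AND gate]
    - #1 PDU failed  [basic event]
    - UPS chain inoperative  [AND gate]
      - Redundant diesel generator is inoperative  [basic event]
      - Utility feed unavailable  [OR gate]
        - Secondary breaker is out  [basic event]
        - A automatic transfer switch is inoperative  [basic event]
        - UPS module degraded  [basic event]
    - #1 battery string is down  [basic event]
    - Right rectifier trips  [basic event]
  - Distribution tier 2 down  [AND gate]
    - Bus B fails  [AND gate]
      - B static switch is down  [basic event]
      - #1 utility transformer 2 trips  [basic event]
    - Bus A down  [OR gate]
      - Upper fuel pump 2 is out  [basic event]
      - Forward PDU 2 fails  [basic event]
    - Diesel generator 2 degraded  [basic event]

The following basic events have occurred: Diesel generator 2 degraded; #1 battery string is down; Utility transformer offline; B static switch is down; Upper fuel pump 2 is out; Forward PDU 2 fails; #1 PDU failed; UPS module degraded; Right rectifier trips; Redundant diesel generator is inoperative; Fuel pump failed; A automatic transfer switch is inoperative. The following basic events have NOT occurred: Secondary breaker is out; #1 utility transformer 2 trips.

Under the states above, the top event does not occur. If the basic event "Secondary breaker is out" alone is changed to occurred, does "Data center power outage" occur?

Counterfactual: set "Secondary breaker is out" to occurred.
Distribution tier lost [AND]: Utility transformer offline=occurs, Fuel pump failed=occurs → all inputs occur → occurs.
Utility feed unavailable [OR]: Secondary breaker is out=occurs, A automatic transfer switch is inoperative=occurs, UPS module degraded=occurs → at least one input occurs → occurs.
UPS chain inoperative [AND]: Redundant diesel generator is inoperative=occurs, Utility feed unavailable=occurs → all inputs occur → occurs.
Generator path fails [AND]: #1 PDU failed=occurs, UPS chain inoperative=occurs, #1 battery string is down=occurs, Right rectifier trips=occurs → all inputs occur → occurs.
Bus B fails [AND]: B static switch is down=occurs, #1 utility transformer 2 trips=not → not all inputs occur → does not occur.
Bus A down [OR]: Upper fuel pump 2 is out=occurs, Forward PDU 2 fails=occurs → at least one input occurs → occurs.
Distribution tier 2 down [AND]: Bus B fails=not, Bus A down=occurs, Diesel generator 2 degraded=occurs → not all inputs occur → does not occur.
Data center power outage [AND]: Distribution tier lost=occurs, Generator path fails=occurs, Distribution tier 2 down=not → not all inputs occur → does not occur.

No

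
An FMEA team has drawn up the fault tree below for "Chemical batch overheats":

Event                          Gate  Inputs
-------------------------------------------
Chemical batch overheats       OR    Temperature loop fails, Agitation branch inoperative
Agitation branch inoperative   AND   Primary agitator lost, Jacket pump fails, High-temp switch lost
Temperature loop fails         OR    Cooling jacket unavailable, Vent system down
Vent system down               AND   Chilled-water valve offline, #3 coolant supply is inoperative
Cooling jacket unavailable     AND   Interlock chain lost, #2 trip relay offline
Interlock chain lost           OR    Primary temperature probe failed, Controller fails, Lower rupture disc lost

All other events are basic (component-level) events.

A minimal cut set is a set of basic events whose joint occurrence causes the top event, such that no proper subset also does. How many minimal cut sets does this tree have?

Interlock chain lost [OR]: union of children's cut sets → 3 cut set(s).
Cooling jacket unavailable [AND]: one cut set from each child combined → 3 × 1 = 3 cut set(s).
Vent system down [AND]: one cut set from each child combined → 1 × 1 = 1 cut set(s).
Temperature loop fails [OR]: union of children's cut sets → 4 cut set(s).
Agitation branch inoperative [AND]: one cut set from each child combined → 1 × 1 × 1 = 1 cut set(s).
Chemical batch overheats [OR]: union of children's cut sets → 5 cut set(s).
Minimal cut sets: {#2 trip relay offline, Primary temperature probe failed}; {#2 trip relay offline, Controller fails}; {#2 trip relay offline, Lower rupture disc lost}; {#3 coolant supply is inoperative, Chilled-water valve offline}; {High-temp switch lost, Jacket pump fails, Primary agitator lost}.

5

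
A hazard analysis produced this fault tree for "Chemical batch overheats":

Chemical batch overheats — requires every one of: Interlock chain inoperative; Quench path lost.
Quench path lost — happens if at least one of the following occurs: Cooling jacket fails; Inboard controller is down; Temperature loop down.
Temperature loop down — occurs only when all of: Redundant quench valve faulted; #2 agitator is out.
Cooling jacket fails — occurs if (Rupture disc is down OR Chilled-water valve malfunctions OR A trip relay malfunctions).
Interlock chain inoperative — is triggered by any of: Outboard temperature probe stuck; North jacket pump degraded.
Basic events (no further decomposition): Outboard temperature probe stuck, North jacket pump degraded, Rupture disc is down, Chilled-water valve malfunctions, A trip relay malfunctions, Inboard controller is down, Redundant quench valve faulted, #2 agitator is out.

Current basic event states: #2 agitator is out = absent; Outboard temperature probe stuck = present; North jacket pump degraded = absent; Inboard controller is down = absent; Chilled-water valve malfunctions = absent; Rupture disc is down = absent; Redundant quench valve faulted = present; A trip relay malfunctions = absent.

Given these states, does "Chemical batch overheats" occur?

Interlock chain inoperative [OR]: Outboard temperature probe stuck=occurs, North jacket pump degraded=not → at least one input occurs → occurs.
Cooling jacket fails [OR]: Rupture disc is down=not, Chilled-water valve malfunctions=not, A trip relay malfunctions=not → no input occurs → does not occur.
Temperature loop down [AND]: Redundant quench valve faulted=occurs, #2 agitator is out=not → not all inputs occur → does not occur.
Quench path lost [OR]: Cooling jacket fails=not, Inboard controller is down=not, Temperature loop down=not → no input occurs → does not occur.
Chemical batch overheats [AND]: Interlock chain inoperative=occurs, Quench path lost=not → not all inputs occur → does not occur.

No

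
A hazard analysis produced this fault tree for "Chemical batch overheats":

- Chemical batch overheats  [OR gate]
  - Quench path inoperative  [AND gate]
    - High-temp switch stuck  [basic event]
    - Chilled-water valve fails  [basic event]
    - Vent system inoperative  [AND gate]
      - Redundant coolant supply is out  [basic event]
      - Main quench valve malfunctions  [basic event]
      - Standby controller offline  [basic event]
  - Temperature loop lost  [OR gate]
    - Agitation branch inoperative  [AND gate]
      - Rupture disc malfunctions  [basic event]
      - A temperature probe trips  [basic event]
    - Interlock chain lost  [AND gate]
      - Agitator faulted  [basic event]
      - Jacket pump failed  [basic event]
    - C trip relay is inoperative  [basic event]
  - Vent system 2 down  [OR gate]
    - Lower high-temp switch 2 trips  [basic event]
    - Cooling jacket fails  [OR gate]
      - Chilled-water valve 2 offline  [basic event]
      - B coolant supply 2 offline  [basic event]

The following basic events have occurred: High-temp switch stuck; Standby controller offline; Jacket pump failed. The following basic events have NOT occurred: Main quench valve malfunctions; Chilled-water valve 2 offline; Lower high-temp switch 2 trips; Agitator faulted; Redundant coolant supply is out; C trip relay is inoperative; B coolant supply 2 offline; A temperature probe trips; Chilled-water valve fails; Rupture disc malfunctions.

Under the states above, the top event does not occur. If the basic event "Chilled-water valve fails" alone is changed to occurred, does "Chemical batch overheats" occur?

Counterfactual: set "Chilled-water valve fails" to occurred.
Vent system inoperative [AND]: Redundant coolant supply is out=not, Main quench valve malfunctions=not, Standby controller offline=occurs → not all inputs occur → does not occur.
Quench path inoperative [AND]: High-temp switch stuck=occurs, Chilled-water valve fails=occurs, Vent system inoperative=not → not all inputs occur → does not occur.
Agitation branch inoperative [AND]: Rupture disc malfunctions=not, A temperature probe trips=not → not all inputs occur → does not occur.
Interlock chain lost [AND]: Agitator faulted=not, Jacket pump failed=occurs → not all inputs occur → does not occur.
Temperature loop lost [OR]: Agitation branch inoperative=not, Interlock chain lost=not, C trip relay is inoperative=not → no input occurs → does not occur.
Cooling jacket fails [OR]: Chilled-water valve 2 offline=not, B coolant supply 2 offline=not → no input occurs → does not occur.
Vent system 2 down [OR]: Lower high-temp switch 2 trips=not, Cooling jacket fails=not → no input occurs → does not occur.
Chemical batch overheats [OR]: Quench path inoperative=not, Temperature loop lost=not, Vent system 2 down=not → no input occurs → does not occur.

No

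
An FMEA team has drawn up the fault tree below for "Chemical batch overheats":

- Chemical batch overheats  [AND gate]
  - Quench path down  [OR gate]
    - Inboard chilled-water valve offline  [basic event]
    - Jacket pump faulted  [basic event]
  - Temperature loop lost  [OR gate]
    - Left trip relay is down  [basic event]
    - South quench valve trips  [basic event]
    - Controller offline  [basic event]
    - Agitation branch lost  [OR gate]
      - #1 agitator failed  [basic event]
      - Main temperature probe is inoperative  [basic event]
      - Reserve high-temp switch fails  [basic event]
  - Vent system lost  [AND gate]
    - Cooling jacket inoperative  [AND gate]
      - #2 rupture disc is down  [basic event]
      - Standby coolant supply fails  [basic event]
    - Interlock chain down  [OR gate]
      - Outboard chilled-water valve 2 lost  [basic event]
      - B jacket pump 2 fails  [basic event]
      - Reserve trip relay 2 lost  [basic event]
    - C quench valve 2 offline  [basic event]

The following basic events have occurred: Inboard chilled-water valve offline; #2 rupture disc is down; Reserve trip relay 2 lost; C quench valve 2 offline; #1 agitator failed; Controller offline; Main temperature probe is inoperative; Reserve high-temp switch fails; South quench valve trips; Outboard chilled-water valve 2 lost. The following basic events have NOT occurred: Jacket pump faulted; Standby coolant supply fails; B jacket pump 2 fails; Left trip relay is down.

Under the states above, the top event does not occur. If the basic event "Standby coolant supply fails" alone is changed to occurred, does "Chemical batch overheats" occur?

Yes

Counterfactual: set "Standby coolant supply fails" to occurred.
Quench path down [OR]: Inboard chilled-water valve offline=occurs, Jacket pump faulted=not → at least one input occurs → occurs.
Agitation branch lost [OR]: #1 agitator failed=occurs, Main temperature probe is inoperative=occurs, Reserve high-temp switch fails=occurs → at least one input occurs → occurs.
Temperature loop lost [OR]: Left trip relay is down=not, South quench valve trips=occurs, Controller offline=occurs, Agitation branch lost=occurs → at least one input occurs → occurs.
Cooling jacket inoperative [AND]: #2 rupture disc is down=occurs, Standby coolant supply fails=occurs → all inputs occur → occurs.
Interlock chain down [OR]: Outboard chilled-water valve 2 lost=occurs, B jacket pump 2 fails=not, Reserve trip relay 2 lost=occurs → at least one input occurs → occurs.
Vent system lost [AND]: Cooling jacket inoperative=occurs, Interlock chain down=occurs, C quench valve 2 offline=occurs → all inputs occur → occurs.
Chemical batch overheats [AND]: Quench path down=occurs, Temperature loop lost=occurs, Vent system lost=occurs → all inputs occur → occurs.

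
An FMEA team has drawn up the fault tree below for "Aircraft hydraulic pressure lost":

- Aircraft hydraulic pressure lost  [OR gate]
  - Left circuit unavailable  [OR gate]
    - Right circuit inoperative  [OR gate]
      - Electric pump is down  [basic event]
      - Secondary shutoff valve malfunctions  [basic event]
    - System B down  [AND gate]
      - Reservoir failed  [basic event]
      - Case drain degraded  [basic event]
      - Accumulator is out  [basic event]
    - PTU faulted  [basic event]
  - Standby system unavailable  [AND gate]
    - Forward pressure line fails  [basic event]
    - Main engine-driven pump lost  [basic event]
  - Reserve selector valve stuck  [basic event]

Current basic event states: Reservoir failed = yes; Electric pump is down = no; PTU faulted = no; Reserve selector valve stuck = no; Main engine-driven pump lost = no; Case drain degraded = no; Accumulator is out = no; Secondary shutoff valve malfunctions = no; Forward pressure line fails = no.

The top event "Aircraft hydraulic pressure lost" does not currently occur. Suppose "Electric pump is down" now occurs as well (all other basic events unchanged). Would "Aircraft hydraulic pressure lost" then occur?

Yes

Counterfactual: set "Electric pump is down" to occurred.
Right circuit inoperative [OR]: Electric pump is down=occurs, Secondary shutoff valve malfunctions=not → at least one input occurs → occurs.
System B down [AND]: Reservoir failed=occurs, Case drain degraded=not, Accumulator is out=not → not all inputs occur → does not occur.
Left circuit unavailable [OR]: Right circuit inoperative=occurs, System B down=not, PTU faulted=not → at least one input occurs → occurs.
Standby system unavailable [AND]: Forward pressure line fails=not, Main engine-driven pump lost=not → not all inputs occur → does not occur.
Aircraft hydraulic pressure lost [OR]: Left circuit unavailable=occurs, Standby system unavailable=not, Reserve selector valve stuck=not → at least one input occurs → occurs.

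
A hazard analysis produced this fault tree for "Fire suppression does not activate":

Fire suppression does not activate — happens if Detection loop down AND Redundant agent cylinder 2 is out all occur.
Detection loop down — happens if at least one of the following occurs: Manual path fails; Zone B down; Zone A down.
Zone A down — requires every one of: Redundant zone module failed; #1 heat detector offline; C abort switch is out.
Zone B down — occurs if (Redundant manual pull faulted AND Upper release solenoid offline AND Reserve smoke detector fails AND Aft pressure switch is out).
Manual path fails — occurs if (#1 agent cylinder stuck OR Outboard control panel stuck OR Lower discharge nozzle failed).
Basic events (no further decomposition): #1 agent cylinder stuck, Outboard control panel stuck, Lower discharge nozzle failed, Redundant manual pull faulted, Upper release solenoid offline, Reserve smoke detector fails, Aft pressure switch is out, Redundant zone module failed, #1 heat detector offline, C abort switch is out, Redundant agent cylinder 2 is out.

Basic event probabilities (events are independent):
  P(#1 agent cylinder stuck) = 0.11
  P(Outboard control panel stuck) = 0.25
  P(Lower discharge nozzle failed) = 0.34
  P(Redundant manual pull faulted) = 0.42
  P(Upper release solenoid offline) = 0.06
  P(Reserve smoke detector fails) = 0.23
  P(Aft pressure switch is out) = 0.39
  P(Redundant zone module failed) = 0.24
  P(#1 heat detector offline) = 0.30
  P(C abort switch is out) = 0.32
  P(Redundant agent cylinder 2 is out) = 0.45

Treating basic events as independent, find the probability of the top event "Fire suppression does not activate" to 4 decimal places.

P(Manual path fails) [OR] = 1 − (1−0.11) × (1−0.25) × (1−0.34) = 0.559450
P(Zone B down) [AND] = 0.42 × 0.06 × 0.23 × 0.39 = 0.002260
P(Zone A down) [AND] = 0.24 × 0.30 × 0.32 = 0.023040
P(Detection loop down) [OR] = 1 − (1−0.559450) × (1−0.002260) × (1−0.023040) = 0.570573
P(Fire suppression does not activate) [AND] = 0.570573 × 0.45 = 0.256758
Rounded to 4 decimal places: P(Fire suppression does not activate) ≈ 0.2568.

0.2568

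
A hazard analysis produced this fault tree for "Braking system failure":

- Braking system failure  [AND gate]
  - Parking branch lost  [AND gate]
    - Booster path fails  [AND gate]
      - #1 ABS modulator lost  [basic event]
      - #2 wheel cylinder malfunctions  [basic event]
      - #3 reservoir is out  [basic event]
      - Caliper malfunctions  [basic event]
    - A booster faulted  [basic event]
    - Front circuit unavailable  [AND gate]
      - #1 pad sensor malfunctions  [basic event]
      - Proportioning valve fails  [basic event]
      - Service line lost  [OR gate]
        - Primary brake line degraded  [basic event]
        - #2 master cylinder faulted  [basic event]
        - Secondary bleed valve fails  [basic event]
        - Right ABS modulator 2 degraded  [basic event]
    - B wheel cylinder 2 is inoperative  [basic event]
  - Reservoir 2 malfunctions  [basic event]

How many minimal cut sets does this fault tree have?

Booster path fails [AND]: one cut set from each child combined → 1 × 1 × 1 × 1 = 1 cut set(s).
Service line lost [OR]: union of children's cut sets → 4 cut set(s).
Front circuit unavailable [AND]: one cut set from each child combined → 1 × 1 × 4 = 4 cut set(s).
Parking branch lost [AND]: one cut set from each child combined → 1 × 1 × 4 × 1 = 4 cut set(s).
Braking system failure [AND]: one cut set from each child combined → 4 × 1 = 4 cut set(s).
Minimal cut sets: {#1 ABS modulator lost, #1 pad sensor malfunctions, #2 wheel cylinder malfunctions, #3 reservoir is out, A booster faulted, B wheel cylinder 2 is inoperative, Caliper malfunctions, Primary brake line degraded, Proportioning valve fails, Reservoir 2 malfunctions}; {#1 ABS modulator lost, #1 pad sensor malfunctions, #2 master cylinder faulted, #2 wheel cylinder malfunctions, #3 reservoir is out, A booster faulted, B wheel cylinder 2 is inoperative, Caliper malfunctions, Proportioning valve fails, Reservoir 2 malfunctions}; {#1 ABS modulator lost, #1 pad sensor malfunctions, #2 wheel cylinder malfunctions, #3 reservoir is out, A booster faulted, B wheel cylinder 2 is inoperative, Caliper malfunctions, Proportioning valve fails, Reservoir 2 malfunctions, Secondary bleed valve fails}; {#1 ABS modulator lost, #1 pad sensor malfunctions, #2 wheel cylinder malfunctions, #3 reservoir is out, A booster faulted, B wheel cylinder 2 is inoperative, Caliper malfunctions, Proportioning valve fails, Reservoir 2 malfunctions, Right ABS modulator 2 degraded}.

4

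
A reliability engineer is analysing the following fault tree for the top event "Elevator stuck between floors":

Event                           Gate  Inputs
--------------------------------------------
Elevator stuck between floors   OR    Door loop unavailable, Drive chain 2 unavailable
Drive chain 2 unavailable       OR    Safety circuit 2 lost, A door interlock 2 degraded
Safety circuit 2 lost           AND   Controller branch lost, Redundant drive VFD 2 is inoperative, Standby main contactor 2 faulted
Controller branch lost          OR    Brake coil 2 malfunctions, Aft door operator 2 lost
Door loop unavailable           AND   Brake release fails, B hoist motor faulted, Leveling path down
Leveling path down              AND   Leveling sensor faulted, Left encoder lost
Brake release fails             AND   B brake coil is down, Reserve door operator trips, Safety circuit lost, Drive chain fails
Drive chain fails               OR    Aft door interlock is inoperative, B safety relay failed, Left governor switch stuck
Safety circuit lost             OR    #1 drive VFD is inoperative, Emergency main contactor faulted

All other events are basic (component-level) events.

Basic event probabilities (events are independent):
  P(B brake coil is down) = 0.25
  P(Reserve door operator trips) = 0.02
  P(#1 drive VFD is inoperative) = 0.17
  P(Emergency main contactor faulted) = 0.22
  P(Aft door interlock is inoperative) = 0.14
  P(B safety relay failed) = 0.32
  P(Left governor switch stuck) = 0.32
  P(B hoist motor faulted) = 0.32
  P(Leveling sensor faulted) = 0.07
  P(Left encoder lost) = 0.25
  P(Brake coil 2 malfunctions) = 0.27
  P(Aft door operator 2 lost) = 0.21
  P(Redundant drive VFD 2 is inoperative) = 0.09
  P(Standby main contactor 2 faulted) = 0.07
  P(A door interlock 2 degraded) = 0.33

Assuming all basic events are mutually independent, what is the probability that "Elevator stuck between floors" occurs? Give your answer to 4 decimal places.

0.3318

P(Safety circuit lost) [OR] = 1 − (1−0.17) × (1−0.22) = 0.352600
P(Drive chain fails) [OR] = 1 − (1−0.14) × (1−0.32) × (1−0.32) = 0.602336
P(Brake release fails) [AND] = 0.25 × 0.02 × 0.352600 × 0.602336 = 0.001062
P(Leveling path down) [AND] = 0.07 × 0.25 = 0.017500
P(Door loop unavailable) [AND] = 0.001062 × 0.32 × 0.017500 = 0.000006
P(Controller branch lost) [OR] = 1 − (1−0.27) × (1−0.21) = 0.423300
P(Safety circuit 2 lost) [AND] = 0.423300 × 0.09 × 0.07 = 0.002667
P(Drive chain 2 unavailable) [OR] = 1 − (1−0.002667) × (1−0.33) = 0.331787
P(Elevator stuck between floors) [OR] = 1 − (1−0.000006) × (1−0.331787) = 0.331791
Rounded to 4 decimal places: P(Elevator stuck between floors) ≈ 0.3318.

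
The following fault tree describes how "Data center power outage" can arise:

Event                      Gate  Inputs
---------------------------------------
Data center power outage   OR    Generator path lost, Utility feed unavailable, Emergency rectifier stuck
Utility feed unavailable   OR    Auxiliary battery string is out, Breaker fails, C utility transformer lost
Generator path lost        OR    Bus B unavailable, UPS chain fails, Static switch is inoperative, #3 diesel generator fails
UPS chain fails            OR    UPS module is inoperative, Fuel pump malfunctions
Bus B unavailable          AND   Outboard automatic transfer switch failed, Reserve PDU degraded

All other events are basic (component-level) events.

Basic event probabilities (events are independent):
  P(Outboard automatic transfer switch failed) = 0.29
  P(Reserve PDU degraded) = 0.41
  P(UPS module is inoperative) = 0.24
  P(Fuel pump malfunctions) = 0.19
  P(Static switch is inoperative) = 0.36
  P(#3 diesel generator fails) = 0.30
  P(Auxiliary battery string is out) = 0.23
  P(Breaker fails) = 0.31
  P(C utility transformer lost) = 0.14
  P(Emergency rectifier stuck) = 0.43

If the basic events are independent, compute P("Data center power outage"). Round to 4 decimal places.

0.9367

P(Bus B unavailable) [AND] = 0.29 × 0.41 = 0.118900
P(UPS chain fails) [OR] = 1 − (1−0.24) × (1−0.19) = 0.384400
P(Generator path lost) [OR] = 1 − (1−0.118900) × (1−0.384400) × (1−0.36) × (1−0.30) = 0.757002
P(Utility feed unavailable) [OR] = 1 − (1−0.23) × (1−0.31) × (1−0.14) = 0.543082
P(Data center power outage) [OR] = 1 − (1−0.757002) × (1−0.543082) × (1−0.43) = 0.936713
Rounded to 4 decimal places: P(Data center power outage) ≈ 0.9367.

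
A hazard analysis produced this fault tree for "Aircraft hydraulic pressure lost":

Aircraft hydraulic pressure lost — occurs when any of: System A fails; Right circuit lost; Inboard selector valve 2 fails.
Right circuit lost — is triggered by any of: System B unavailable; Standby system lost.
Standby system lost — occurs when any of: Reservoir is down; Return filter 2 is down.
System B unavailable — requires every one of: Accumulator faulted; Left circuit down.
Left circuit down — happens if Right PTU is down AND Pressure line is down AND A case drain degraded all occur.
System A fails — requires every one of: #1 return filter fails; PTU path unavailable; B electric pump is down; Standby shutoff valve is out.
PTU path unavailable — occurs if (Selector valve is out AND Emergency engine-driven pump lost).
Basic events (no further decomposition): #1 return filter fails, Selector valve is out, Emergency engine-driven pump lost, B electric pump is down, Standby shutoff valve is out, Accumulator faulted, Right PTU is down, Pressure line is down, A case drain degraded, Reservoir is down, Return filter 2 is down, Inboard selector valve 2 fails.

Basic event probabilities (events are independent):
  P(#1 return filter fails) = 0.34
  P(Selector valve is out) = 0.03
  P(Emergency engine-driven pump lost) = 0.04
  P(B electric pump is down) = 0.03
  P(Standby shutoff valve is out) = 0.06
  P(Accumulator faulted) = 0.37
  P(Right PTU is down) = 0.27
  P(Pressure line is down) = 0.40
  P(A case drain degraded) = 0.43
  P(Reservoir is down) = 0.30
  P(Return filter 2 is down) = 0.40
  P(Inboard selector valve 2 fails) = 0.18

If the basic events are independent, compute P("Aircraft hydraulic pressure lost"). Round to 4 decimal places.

P(PTU path unavailable) [AND] = 0.03 × 0.04 = 0.001200
P(System A fails) [AND] = 0.34 × 0.001200 × 0.03 × 0.06 = 0.000001
P(Left circuit down) [AND] = 0.27 × 0.40 × 0.43 = 0.046440
P(System B unavailable) [AND] = 0.37 × 0.046440 = 0.017183
P(Standby system lost) [OR] = 1 − (1−0.30) × (1−0.40) = 0.580000
P(Right circuit lost) [OR] = 1 − (1−0.017183) × (1−0.580000) = 0.587217
P(Aircraft hydraulic pressure lost) [OR] = 1 − (1−0.000001) × (1−0.587217) × (1−0.18) = 0.661518
Rounded to 4 decimal places: P(Aircraft hydraulic pressure lost) ≈ 0.6615.

0.6615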